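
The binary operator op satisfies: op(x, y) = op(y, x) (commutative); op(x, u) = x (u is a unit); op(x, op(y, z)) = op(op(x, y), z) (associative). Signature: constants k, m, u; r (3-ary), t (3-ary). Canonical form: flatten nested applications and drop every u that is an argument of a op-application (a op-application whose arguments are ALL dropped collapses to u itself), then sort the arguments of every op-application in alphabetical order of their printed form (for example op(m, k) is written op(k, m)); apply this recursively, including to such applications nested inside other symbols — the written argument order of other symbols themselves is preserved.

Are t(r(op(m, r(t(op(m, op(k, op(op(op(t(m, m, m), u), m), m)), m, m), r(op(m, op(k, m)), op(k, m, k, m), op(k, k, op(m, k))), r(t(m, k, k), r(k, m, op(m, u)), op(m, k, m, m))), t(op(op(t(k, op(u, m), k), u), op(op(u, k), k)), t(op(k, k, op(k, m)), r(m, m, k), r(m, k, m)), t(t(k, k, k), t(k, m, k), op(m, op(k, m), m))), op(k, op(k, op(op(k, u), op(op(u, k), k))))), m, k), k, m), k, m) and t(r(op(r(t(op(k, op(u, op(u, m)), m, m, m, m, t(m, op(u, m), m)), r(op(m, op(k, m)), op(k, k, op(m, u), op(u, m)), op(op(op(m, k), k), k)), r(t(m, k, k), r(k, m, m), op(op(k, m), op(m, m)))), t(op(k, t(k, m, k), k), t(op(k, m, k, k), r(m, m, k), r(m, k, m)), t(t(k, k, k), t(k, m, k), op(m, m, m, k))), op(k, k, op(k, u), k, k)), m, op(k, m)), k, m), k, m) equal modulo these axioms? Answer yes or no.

Left:  t(r(op(m, r(t(op(m, op(k, op(op(op(t(m, m, m), u), m), m)), m, m), r(op(m, op(k, m)), op(k, m, k, m), op(k, k, op(m, k))), r(t(m, k, k), r(k, m, op(m, u)), op(m, k, m, m))), t(op(op(t(k, op(u, m), k), u), op(op(u, k), k)), t(op(k, k, op(k, m)), r(m, m, k), r(m, k, m)), t(t(k, k, k), t(k, m, k), op(m, op(k, m), m))), op(k, op(k, op(op(k, u), op(op(u, k), k))))), m, k), k, m), k, m)
  Work inside:  op(m, r(t(op(m, op(k, op(op(op(t(m, m, m), u), m), m)), m, m), r(op(m, op(k, m)), op(k, m, k, m), op(k, k, op(m, k))), r(t(m, k, k), r(k, m, op(m, u)), op(m, k, m, m))), t(op(op(t(k, op(u, m), k), u), op(op(u, k), k)), t(op(k, k, op(k, m)), r(m, m, k), r(m, k, m)), t(t(k, k, k), t(k, m, k), op(m, op(k, m), m))), op(k, op(k, op(op(k, u), op(op(u, k), k))))), m, k)
  Canonicalize subterm:  r(t(op(m, op(k, op(op(op(t(m, m, m), u), m), m)), m, m), r(op(m, op(k, m)), op(k, m, k, m), op(k, k, op(m, k))), r(t(m, k, k), r(k, m, op(m, u)), op(m, k, m, m))), t(op(op(t(k, op(u, m), k), u), op(op(u, k), k)), t(op(k, k, op(k, m)), r(m, m, k), r(m, k, m)), t(t(k, k, k), t(k, m, k), op(m, op(k, m), m))), op(k, op(k, op(op(k, u), op(op(u, k), k)))))  →  r(t(op(k, m, m, m, m, m, t(m, m, m)), r(op(k, m, m), op(k, k, m, m), op(k, k, k, m)), r(t(m, k, k), r(k, m, m), op(k, m, m, m))), t(op(k, k, t(k, m, k)), t(op(k, k, k, m), r(m, m, k), r(m, k, m)), t(t(k, k, k), t(k, m, k), op(k, m, m, m))), op(k, k, k, k, k))
  Sort:  op(k, m, m, r(t(op(k, m, m, m, m, m, t(m, m, m)), r(op(k, m, m), op(k, k, m, m), op(k, k, k, m)), r(t(m, k, k), r(k, m, m), op(k, m, m, m))), t(op(k, k, t(k, m, k)), t(op(k, k, k, m), r(m, m, k), r(m, k, m)), t(t(k, k, k), t(k, m, k), op(k, m, m, m))), op(k, k, k, k, k)))
  Reassemble:  t(r(op(k, m, m, r(t(op(k, m, m, m, m, m, t(m, m, m)), r(op(k, m, m), op(k, k, m, m), op(k, k, k, m)), r(t(m, k, k), r(k, m, m), op(k, m, m, m))), t(op(k, k, t(k, m, k)), t(op(k, k, k, m), r(m, m, k), r(m, k, m)), t(t(k, k, k), t(k, m, k), op(k, m, m, m))), op(k, k, k, k, k))), k, m), k, m)
Right:  t(r(op(r(t(op(k, op(u, op(u, m)), m, m, m, m, t(m, op(u, m), m)), r(op(m, op(k, m)), op(k, k, op(m, u), op(u, m)), op(op(op(m, k), k), k)), r(t(m, k, k), r(k, m, m), op(op(k, m), op(m, m)))), t(op(k, t(k, m, k), k), t(op(k, m, k, k), r(m, m, k), r(m, k, m)), t(t(k, k, k), t(k, m, k), op(m, m, m, k))), op(k, k, op(k, u), k, k)), m, op(k, m)), k, m), k, m)
  Work inside:  op(r(t(op(k, op(u, op(u, m)), m, m, m, m, t(m, op(u, m), m)), r(op(m, op(k, m)), op(k, k, op(m, u), op(u, m)), op(op(op(m, k), k), k)), r(t(m, k, k), r(k, m, m), op(op(k, m), op(m, m)))), t(op(k, t(k, m, k), k), t(op(k, m, k, k), r(m, m, k), r(m, k, m)), t(t(k, k, k), t(k, m, k), op(m, m, m, k))), op(k, k, op(k, u), k, k)), m, op(k, m))
  Flatten:  op(r(t(op(k, op(u, op(u, m)), m, m, m, m, t(m, op(u, m), m)), r(op(m, op(k, m)), op(k, k, op(m, u), op(u, m)), op(op(op(m, k), k), k)), r(t(m, k, k), r(k, m, m), op(op(k, m), op(m, m)))), t(op(k, t(k, m, k), k), t(op(k, m, k, k), r(m, m, k), r(m, k, m)), t(t(k, k, k), t(k, m, k), op(m, m, m, k))), op(k, k, op(k, u), k, k)), m, k, m)
  Simplify inside:  r(t(op(k, op(u, op(u, m)), m, m, m, m, t(m, op(u, m), m)), r(op(m, op(k, m)), op(k, k, op(m, u), op(u, m)), op(op(op(m, k), k), k)), r(t(m, k, k), r(k, m, m), op(op(k, m), op(m, m)))), t(op(k, t(k, m, k), k), t(op(k, m, k, k), r(m, m, k), r(m, k, m)), t(t(k, k, k), t(k, m, k), op(m, m, m, k))), op(k, k, op(k, u), k, k))  →  r(t(op(k, m, m, m, m, m, t(m, m, m)), r(op(k, m, m), op(k, k, m, m), op(k, k, k, m)), r(t(m, k, k), r(k, m, m), op(k, m, m, m))), t(op(k, k, t(k, m, k)), t(op(k, k, k, m), r(m, m, k), r(m, k, m)), t(t(k, k, k), t(k, m, k), op(k, m, m, m))), op(k, k, k, k, k))
  Order the arguments:  op(k, m, m, r(t(op(k, m, m, m, m, m, t(m, m, m)), r(op(k, m, m), op(k, k, m, m), op(k, k, k, m)), r(t(m, k, k), r(k, m, m), op(k, m, m, m))), t(op(k, k, t(k, m, k)), t(op(k, k, k, m), r(m, m, k), r(m, k, m)), t(t(k, k, k), t(k, m, k), op(k, m, m, m))), op(k, k, k, k, k)))
  Rebuild:  t(r(op(k, m, m, r(t(op(k, m, m, m, m, m, t(m, m, m)), r(op(k, m, m), op(k, k, m, m), op(k, k, k, m)), r(t(m, k, k), r(k, m, m), op(k, m, m, m))), t(op(k, k, t(k, m, k)), t(op(k, k, k, m), r(m, m, k), r(m, k, m)), t(t(k, k, k), t(k, m, k), op(k, m, m, m))), op(k, k, k, k, k))), k, m), k, m)

Answer: yes — both canonical forms are t(r(op(k, m, m, r(t(op(k, m, m, m, m, m, t(m, m, m)), r(op(k, m, m), op(k, k, m, m), op(k, k, k, m)), r(t(m, k, k), r(k, m, m), op(k, m, m, m))), t(op(k, k, t(k, m, k)), t(op(k, k, k, m), r(m, m, k), r(m, k, m)), t(t(k, k, k), t(k, m, k), op(k, m, m, m))), op(k, k, k, k, k))), k, m), k, m)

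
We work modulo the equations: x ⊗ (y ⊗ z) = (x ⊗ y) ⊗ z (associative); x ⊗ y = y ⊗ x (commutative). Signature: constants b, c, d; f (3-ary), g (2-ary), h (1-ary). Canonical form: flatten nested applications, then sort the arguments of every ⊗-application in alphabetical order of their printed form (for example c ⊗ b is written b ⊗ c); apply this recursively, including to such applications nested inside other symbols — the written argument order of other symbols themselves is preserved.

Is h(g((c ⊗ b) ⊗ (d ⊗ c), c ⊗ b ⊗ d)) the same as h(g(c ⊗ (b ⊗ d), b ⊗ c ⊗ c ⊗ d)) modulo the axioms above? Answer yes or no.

Answer: no — h(g(b ⊗ c ⊗ c ⊗ d, b ⊗ c ⊗ d)) vs h(g(b ⊗ c ⊗ d, b ⊗ c ⊗ c ⊗ d))

Derivation:
Left:  h(g((c ⊗ b) ⊗ (d ⊗ c), c ⊗ b ⊗ d))
  Focus inside:  (c ⊗ b) ⊗ (d ⊗ c)
  Flatten:  c ⊗ b ⊗ d ⊗ c
  Order the arguments:  b ⊗ c ⊗ c ⊗ d
  Put back:  h(g(b ⊗ c ⊗ c ⊗ d, b ⊗ c ⊗ d))
Right:  h(g(c ⊗ (b ⊗ d), b ⊗ c ⊗ c ⊗ d))
  Focus inside:  c ⊗ (b ⊗ d)
  Flatten:  c ⊗ b ⊗ d
  Sort:  b ⊗ c ⊗ d
  Reassemble:  h(g(b ⊗ c ⊗ d, b ⊗ c ⊗ c ⊗ d))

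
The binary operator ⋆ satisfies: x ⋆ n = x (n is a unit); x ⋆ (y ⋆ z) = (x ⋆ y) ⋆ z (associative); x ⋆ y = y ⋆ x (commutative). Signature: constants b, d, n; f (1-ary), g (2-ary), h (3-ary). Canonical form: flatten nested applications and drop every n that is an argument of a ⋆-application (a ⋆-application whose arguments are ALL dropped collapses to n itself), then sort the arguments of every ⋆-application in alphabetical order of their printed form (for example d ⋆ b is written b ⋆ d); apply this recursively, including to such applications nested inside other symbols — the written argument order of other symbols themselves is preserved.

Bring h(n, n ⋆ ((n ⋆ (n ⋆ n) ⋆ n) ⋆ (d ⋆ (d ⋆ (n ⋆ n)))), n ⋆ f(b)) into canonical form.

Answer: h(n, d ⋆ d, f(b))

Derivation:
Descend into:  n ⋆ ((n ⋆ (n ⋆ n) ⋆ n) ⋆ (d ⋆ (d ⋆ (n ⋆ n))))
Flatten:  n ⋆ n ⋆ n ⋆ n ⋆ n ⋆ d ⋆ d ⋆ n ⋆ n
Drop the unit:  drop n (×7)
Sort arguments:  d ⋆ d
Rebuild:  h(n, d ⋆ d, f(b))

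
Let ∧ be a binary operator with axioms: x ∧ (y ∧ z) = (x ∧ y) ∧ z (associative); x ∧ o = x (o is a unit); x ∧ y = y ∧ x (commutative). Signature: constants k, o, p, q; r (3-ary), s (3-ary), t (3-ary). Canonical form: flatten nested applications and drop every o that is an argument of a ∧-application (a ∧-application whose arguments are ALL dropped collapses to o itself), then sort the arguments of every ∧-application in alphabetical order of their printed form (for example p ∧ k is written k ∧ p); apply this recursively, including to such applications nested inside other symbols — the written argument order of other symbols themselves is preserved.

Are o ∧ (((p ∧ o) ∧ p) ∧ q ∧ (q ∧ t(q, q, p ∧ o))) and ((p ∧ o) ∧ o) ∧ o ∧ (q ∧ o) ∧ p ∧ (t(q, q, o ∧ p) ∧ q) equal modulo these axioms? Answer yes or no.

Answer: yes — both canonical forms are p ∧ p ∧ q ∧ q ∧ t(q, q, p)

Derivation:
Left:  o ∧ (((p ∧ o) ∧ p) ∧ q ∧ (q ∧ t(q, q, p ∧ o)))
  Merge nested applications:  o ∧ p ∧ o ∧ p ∧ q ∧ q ∧ t(q, q, p ∧ o)
  Canonicalize subterm:  t(q, q, p ∧ o)  →  t(q, q, p)
  Drop the unit:  drop o (×2)
  Order the arguments:  p ∧ p ∧ q ∧ q ∧ t(q, q, p)
Right:  ((p ∧ o) ∧ o) ∧ o ∧ (q ∧ o) ∧ p ∧ (t(q, q, o ∧ p) ∧ q)
  Merge nested applications:  p ∧ o ∧ o ∧ o ∧ q ∧ o ∧ p ∧ t(q, q, o ∧ p) ∧ q
  Inside:  t(q, q, o ∧ p)  →  t(q, q, p)
  Drop the unit:  drop o (×4)
  Sort arguments:  p ∧ p ∧ q ∧ q ∧ t(q, q, p)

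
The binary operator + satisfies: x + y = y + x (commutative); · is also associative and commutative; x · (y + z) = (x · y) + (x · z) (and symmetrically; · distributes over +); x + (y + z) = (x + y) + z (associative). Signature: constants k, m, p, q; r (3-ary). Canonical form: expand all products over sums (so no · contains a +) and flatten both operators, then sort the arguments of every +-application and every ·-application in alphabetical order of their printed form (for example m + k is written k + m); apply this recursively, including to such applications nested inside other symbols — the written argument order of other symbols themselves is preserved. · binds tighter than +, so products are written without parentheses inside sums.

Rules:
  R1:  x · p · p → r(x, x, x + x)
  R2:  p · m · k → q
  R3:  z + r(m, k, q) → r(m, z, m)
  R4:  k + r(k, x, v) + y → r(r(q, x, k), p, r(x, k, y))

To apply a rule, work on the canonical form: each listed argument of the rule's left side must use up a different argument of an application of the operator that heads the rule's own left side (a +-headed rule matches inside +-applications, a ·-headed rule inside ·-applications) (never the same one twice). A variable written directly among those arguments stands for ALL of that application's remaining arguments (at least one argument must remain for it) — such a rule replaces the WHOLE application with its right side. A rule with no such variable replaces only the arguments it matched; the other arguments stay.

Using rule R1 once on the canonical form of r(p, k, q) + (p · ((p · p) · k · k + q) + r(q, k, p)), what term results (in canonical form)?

Canonical form:  k · k · p · p · p + p · q + r(p, k, q) + r(q, k, p)
Match R1:  consume p, p;  x := k · k · p
The extension variable absorbs all remaining arguments, so the whole application is rewritten.
Result:  p · q + r(k · k · p, k · k · p, k · k · p + k · k · p) + r(p, k, q) + r(q, k, p)

Answer: p · q + r(k · k · p, k · k · p, k · k · p + k · k · p) + r(p, k, q) + r(q, k, p)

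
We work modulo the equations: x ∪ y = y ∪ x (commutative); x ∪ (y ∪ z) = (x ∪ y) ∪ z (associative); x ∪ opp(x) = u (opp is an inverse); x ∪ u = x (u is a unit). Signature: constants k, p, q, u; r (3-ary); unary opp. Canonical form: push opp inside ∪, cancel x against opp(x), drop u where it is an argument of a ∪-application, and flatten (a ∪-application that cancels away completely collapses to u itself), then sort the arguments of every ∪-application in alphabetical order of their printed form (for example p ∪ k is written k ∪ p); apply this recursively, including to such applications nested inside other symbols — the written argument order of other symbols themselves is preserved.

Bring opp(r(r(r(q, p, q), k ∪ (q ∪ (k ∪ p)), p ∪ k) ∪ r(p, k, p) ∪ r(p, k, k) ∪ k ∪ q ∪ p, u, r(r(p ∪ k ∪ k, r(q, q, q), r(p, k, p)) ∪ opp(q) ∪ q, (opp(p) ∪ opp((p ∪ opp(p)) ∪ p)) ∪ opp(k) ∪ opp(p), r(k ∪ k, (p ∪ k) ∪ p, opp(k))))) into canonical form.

Push opp inside:  distribute opp over ∪ and collapse double opp
Collect:  opp(r(k ∪ p ∪ q ∪ r(p, k, k) ∪ r(p, k, p) ∪ r(r(q, p, q), k ∪ k ∪ p ∪ q, k ∪ p), u, r(r(k ∪ k ∪ p, r(q, q, q), r(p, k, p)), opp(k) ∪ opp(p) ∪ opp(p) ∪ opp(p), r(k ∪ k, k ∪ p ∪ p, opp(k)))))

Answer: opp(r(k ∪ p ∪ q ∪ r(p, k, k) ∪ r(p, k, p) ∪ r(r(q, p, q), k ∪ k ∪ p ∪ q, k ∪ p), u, r(r(k ∪ k ∪ p, r(q, q, q), r(p, k, p)), opp(k) ∪ opp(p) ∪ opp(p) ∪ opp(p), r(k ∪ k, k ∪ p ∪ p, opp(k)))))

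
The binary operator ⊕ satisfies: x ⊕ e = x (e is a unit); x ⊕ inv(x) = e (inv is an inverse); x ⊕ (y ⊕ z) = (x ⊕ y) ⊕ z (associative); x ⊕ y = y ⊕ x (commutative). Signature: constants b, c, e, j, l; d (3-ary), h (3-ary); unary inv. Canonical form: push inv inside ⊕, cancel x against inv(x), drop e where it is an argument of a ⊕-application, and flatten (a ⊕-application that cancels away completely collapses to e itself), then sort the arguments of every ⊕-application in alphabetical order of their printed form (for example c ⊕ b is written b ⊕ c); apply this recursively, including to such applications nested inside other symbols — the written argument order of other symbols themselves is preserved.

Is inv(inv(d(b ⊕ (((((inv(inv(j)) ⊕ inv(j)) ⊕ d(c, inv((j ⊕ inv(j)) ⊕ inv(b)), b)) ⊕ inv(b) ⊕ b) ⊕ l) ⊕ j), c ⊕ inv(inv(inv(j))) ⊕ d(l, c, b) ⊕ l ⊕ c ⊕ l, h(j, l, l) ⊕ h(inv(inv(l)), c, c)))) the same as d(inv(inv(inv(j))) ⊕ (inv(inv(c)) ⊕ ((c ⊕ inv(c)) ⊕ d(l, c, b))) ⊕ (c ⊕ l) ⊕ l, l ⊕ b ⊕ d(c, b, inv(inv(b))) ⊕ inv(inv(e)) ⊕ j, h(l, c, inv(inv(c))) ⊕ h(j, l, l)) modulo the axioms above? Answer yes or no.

Answer: no — d(b ⊕ d(c, b, b) ⊕ j ⊕ l, c ⊕ c ⊕ d(l, c, b) ⊕ inv(j) ⊕ l ⊕ l, h(j, l, l) ⊕ h(l, c, c)) vs d(c ⊕ c ⊕ d(l, c, b) ⊕ inv(j) ⊕ l ⊕ l, b ⊕ d(c, b, b) ⊕ j ⊕ l, h(j, l, l) ⊕ h(l, c, c))

Derivation:
Left:  inv(inv(d(b ⊕ (((((inv(inv(j)) ⊕ inv(j)) ⊕ d(c, inv((j ⊕ inv(j)) ⊕ inv(b)), b)) ⊕ inv(b) ⊕ b) ⊕ l) ⊕ j), c ⊕ inv(inv(inv(j))) ⊕ d(l, c, b) ⊕ l ⊕ c ⊕ l, h(j, l, l) ⊕ h(inv(inv(l)), c, c))))
  Push inv inside:  distribute inv over ⊕ and collapse double inv
  Combine occurrences:  d(b ⊕ d(c, b, b) ⊕ j ⊕ l, c ⊕ c ⊕ d(l, c, b) ⊕ inv(j) ⊕ l ⊕ l, h(j, l, l) ⊕ h(l, c, c))
Right:  d(inv(inv(inv(j))) ⊕ (inv(inv(c)) ⊕ ((c ⊕ inv(c)) ⊕ d(l, c, b))) ⊕ (c ⊕ l) ⊕ l, l ⊕ b ⊕ d(c, b, inv(inv(b))) ⊕ inv(inv(e)) ⊕ j, h(l, c, inv(inv(c))) ⊕ h(j, l, l))
  Focus inside:  inv(inv(inv(j))) ⊕ (inv(inv(c)) ⊕ ((c ⊕ inv(c)) ⊕ d(l, c, b))) ⊕ (c ⊕ l) ⊕ l
  Push inv inside:  distribute inv over ⊕ and collapse double inv
  Collect:  inv(j) ⊕ c ⊕ c ⊕ d(l, c, b) ⊕ l ⊕ l
  Sort arguments:  c ⊕ c ⊕ d(l, c, b) ⊕ inv(j) ⊕ l ⊕ l
  Put back:  d(c ⊕ c ⊕ d(l, c, b) ⊕ inv(j) ⊕ l ⊕ l, b ⊕ d(c, b, b) ⊕ j ⊕ l, h(j, l, l) ⊕ h(l, c, c))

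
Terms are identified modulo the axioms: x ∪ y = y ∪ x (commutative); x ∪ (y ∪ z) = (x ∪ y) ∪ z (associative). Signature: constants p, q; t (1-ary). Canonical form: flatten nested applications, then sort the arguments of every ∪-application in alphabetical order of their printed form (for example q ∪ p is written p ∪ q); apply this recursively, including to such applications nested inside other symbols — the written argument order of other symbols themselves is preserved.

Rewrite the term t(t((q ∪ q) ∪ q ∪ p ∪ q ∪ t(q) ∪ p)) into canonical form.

Answer: t(t(p ∪ p ∪ q ∪ q ∪ q ∪ q ∪ t(q)))

Derivation:
Work inside:  (q ∪ q) ∪ q ∪ p ∪ q ∪ t(q) ∪ p
Un-nest:  q ∪ q ∪ q ∪ p ∪ q ∪ t(q) ∪ p
Sort:  p ∪ p ∪ q ∪ q ∪ q ∪ q ∪ t(q)
Reassemble:  t(t(p ∪ p ∪ q ∪ q ∪ q ∪ q ∪ t(q)))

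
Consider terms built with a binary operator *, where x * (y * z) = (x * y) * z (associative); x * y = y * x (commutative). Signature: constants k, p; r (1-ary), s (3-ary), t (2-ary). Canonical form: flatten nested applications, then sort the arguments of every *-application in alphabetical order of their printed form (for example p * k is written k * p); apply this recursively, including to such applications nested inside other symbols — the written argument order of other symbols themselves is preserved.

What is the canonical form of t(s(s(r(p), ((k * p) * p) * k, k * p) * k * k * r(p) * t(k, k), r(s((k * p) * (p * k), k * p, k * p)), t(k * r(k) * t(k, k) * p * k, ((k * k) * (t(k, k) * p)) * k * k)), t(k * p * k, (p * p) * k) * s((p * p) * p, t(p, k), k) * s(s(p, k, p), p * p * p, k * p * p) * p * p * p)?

Focus inside:  t(k * p * k, (p * p) * k) * s((p * p) * p, t(p, k), k) * s(s(p, k, p), p * p * p, k * p * p) * p * p * p
Simplify inside:  t(k * p * k, (p * p) * k)  →  t(k * k * p, k * p * p)
Canonicalize subterm:  s((p * p) * p, t(p, k), k)  →  s(p * p * p, t(p, k), k)
Order the arguments:  p * p * p * s(p * p * p, t(p, k), k) * s(s(p, k, p), p * p * p, k * p * p) * t(k * k * p, k * p * p)
Rebuild:  t(s(k * k * r(p) * s(r(p), k * k * p * p, k * p) * t(k, k), r(s(k * k * p * p, k * p, k * p)), t(k * k * p * r(k) * t(k, k), k * k * k * k * p * t(k, k))), p * p * p * s(p * p * p, t(p, k), k) * s(s(p, k, p), p * p * p, k * p * p) * t(k * k * p, k * p * p))

Answer: t(s(k * k * r(p) * s(r(p), k * k * p * p, k * p) * t(k, k), r(s(k * k * p * p, k * p, k * p)), t(k * k * p * r(k) * t(k, k), k * k * k * k * p * t(k, k))), p * p * p * s(p * p * p, t(p, k), k) * s(s(p, k, p), p * p * p, k * p * p) * t(k * k * p, k * p * p))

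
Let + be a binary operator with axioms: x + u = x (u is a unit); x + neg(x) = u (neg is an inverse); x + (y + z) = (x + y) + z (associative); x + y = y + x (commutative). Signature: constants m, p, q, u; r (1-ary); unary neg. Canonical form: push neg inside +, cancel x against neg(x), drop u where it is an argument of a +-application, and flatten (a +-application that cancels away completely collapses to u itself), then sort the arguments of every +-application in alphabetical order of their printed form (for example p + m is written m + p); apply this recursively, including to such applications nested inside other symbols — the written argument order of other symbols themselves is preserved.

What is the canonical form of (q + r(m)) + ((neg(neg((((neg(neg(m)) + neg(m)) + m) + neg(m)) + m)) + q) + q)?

Push neg inside:  distribute neg over + and collapse double neg
Collect:  q + q + q + r(m) + m
Sort arguments:  m + q + q + q + r(m)

Answer: m + q + q + q + r(m)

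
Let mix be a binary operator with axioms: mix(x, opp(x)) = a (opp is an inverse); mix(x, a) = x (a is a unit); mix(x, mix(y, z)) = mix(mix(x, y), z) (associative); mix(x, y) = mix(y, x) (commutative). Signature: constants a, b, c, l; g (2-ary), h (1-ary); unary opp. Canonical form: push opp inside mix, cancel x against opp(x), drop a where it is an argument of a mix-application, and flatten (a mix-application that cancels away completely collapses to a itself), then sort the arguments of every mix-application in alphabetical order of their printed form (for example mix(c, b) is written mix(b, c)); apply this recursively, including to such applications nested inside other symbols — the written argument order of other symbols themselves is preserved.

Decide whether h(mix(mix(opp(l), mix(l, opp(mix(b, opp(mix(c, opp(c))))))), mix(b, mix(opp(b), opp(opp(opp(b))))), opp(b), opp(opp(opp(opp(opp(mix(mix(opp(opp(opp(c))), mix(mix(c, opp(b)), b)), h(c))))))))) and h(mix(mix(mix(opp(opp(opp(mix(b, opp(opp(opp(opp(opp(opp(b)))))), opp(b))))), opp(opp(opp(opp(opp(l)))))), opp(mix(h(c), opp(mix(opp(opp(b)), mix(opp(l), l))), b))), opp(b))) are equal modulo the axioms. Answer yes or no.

Left:  h(mix(mix(opp(l), mix(l, opp(mix(b, opp(mix(c, opp(c))))))), mix(b, mix(opp(b), opp(opp(opp(b))))), opp(b), opp(opp(opp(opp(opp(mix(mix(opp(opp(opp(c))), mix(mix(c, opp(b)), b)), h(c)))))))))
  Work inside:  mix(mix(opp(l), mix(l, opp(mix(b, opp(mix(c, opp(c))))))), mix(b, mix(opp(b), opp(opp(opp(b))))), opp(b), opp(opp(opp(opp(opp(mix(mix(opp(opp(opp(c))), mix(mix(c, opp(b)), b)), h(c))))))))
  Push opp inside:  distribute opp over mix and collapse double opp
  Cancel inverse pairs:  l cancels; c cancels
  Collect terms:  mix(opp(b), opp(b), opp(b), opp(h(c)))
  Rebuild:  h(mix(opp(b), opp(b), opp(b), opp(h(c))))
Right:  h(mix(mix(mix(opp(opp(opp(mix(b, opp(opp(opp(opp(opp(opp(b)))))), opp(b))))), opp(opp(opp(opp(opp(l)))))), opp(mix(h(c), opp(mix(opp(opp(b)), mix(opp(l), l))), b))), opp(b)))
  Work inside:  mix(mix(mix(opp(opp(opp(mix(b, opp(opp(opp(opp(opp(opp(b)))))), opp(b))))), opp(opp(opp(opp(opp(l)))))), opp(mix(h(c), opp(mix(opp(opp(b)), mix(opp(l), l))), b))), opp(b))
  Push opp inside:  distribute opp over mix and collapse double opp
  Collect terms:  mix(opp(b), opp(b), opp(l), opp(h(c)))
  Sort:  mix(opp(b), opp(b), opp(h(c)), opp(l))
  Put back:  h(mix(opp(b), opp(b), opp(h(c)), opp(l)))

Answer: no — h(mix(opp(b), opp(b), opp(b), opp(h(c)))) vs h(mix(opp(b), opp(b), opp(h(c)), opp(l)))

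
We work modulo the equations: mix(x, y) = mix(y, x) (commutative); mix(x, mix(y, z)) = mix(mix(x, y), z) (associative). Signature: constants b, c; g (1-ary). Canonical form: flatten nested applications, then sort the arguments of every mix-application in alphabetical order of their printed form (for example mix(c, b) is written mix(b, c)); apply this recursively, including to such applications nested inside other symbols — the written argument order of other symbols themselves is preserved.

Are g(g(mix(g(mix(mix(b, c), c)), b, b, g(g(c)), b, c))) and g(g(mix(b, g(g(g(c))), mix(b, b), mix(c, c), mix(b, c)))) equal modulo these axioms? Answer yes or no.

Left:  g(g(mix(g(mix(mix(b, c), c)), b, b, g(g(c)), b, c)))
  Focus inside:  mix(g(mix(mix(b, c), c)), b, b, g(g(c)), b, c)
  Canonicalize subterm:  g(mix(mix(b, c), c))  →  g(mix(b, c, c))
  Sort arguments:  mix(b, b, b, c, g(g(c)), g(mix(b, c, c)))
  Put back:  g(g(mix(b, b, b, c, g(g(c)), g(mix(b, c, c)))))
Right:  g(g(mix(b, g(g(g(c))), mix(b, b), mix(c, c), mix(b, c))))
  Focus inside:  mix(b, g(g(g(c))), mix(b, b), mix(c, c), mix(b, c))
  Flatten:  mix(b, g(g(g(c))), b, b, c, c, b, c)
  Sort arguments:  mix(b, b, b, b, c, c, c, g(g(g(c))))
  Reassemble:  g(g(mix(b, b, b, b, c, c, c, g(g(g(c))))))

Answer: no — g(g(mix(b, b, b, c, g(g(c)), g(mix(b, c, c))))) vs g(g(mix(b, b, b, b, c, c, c, g(g(g(c))))))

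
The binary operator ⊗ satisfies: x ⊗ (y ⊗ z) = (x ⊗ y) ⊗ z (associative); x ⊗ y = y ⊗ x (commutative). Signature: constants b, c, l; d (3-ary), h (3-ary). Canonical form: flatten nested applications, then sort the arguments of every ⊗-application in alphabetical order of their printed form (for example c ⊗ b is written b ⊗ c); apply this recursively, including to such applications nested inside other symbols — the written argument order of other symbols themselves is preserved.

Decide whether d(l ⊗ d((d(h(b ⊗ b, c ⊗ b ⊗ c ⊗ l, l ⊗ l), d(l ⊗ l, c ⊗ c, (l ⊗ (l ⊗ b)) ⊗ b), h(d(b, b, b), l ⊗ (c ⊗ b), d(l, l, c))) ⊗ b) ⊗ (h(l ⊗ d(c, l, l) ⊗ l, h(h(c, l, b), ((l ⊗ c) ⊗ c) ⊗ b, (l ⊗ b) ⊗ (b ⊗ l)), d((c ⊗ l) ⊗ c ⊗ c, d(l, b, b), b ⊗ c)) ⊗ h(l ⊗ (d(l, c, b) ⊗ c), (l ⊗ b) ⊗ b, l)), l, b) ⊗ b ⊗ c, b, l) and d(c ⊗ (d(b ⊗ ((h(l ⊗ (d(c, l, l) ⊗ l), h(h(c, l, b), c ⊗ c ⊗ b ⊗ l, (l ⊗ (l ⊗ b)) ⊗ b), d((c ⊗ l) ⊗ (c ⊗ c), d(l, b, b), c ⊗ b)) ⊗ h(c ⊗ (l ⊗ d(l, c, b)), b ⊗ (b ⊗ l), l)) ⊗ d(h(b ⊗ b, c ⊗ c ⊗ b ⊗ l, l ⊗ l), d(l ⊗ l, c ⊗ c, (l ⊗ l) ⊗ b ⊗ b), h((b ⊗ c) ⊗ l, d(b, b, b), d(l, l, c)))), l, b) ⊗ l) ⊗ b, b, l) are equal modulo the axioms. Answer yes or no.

Left:  d(l ⊗ d((d(h(b ⊗ b, c ⊗ b ⊗ c ⊗ l, l ⊗ l), d(l ⊗ l, c ⊗ c, (l ⊗ (l ⊗ b)) ⊗ b), h(d(b, b, b), l ⊗ (c ⊗ b), d(l, l, c))) ⊗ b) ⊗ (h(l ⊗ d(c, l, l) ⊗ l, h(h(c, l, b), ((l ⊗ c) ⊗ c) ⊗ b, (l ⊗ b) ⊗ (b ⊗ l)), d((c ⊗ l) ⊗ c ⊗ c, d(l, b, b), b ⊗ c)) ⊗ h(l ⊗ (d(l, c, b) ⊗ c), (l ⊗ b) ⊗ b, l)), l, b) ⊗ b ⊗ c, b, l)
  Descend into:  l ⊗ d((d(h(b ⊗ b, c ⊗ b ⊗ c ⊗ l, l ⊗ l), d(l ⊗ l, c ⊗ c, (l ⊗ (l ⊗ b)) ⊗ b), h(d(b, b, b), l ⊗ (c ⊗ b), d(l, l, c))) ⊗ b) ⊗ (h(l ⊗ d(c, l, l) ⊗ l, h(h(c, l, b), ((l ⊗ c) ⊗ c) ⊗ b, (l ⊗ b) ⊗ (b ⊗ l)), d((c ⊗ l) ⊗ c ⊗ c, d(l, b, b), b ⊗ c)) ⊗ h(l ⊗ (d(l, c, b) ⊗ c), (l ⊗ b) ⊗ b, l)), l, b) ⊗ b ⊗ c
  Canonicalize subterm:  d((d(h(b ⊗ b, c ⊗ b ⊗ c ⊗ l, l ⊗ l), d(l ⊗ l, c ⊗ c, (l ⊗ (l ⊗ b)) ⊗ b), h(d(b, b, b), l ⊗ (c ⊗ b), d(l, l, c))) ⊗ b) ⊗ (h(l ⊗ d(c, l, l) ⊗ l, h(h(c, l, b), ((l ⊗ c) ⊗ c) ⊗ b, (l ⊗ b) ⊗ (b ⊗ l)), d((c ⊗ l) ⊗ c ⊗ c, d(l, b, b), b ⊗ c)) ⊗ h(l ⊗ (d(l, c, b) ⊗ c), (l ⊗ b) ⊗ b, l)), l, b)  →  d(b ⊗ d(h(b ⊗ b, b ⊗ c ⊗ c ⊗ l, l ⊗ l), d(l ⊗ l, c ⊗ c, b ⊗ b ⊗ l ⊗ l), h(d(b, b, b), b ⊗ c ⊗ l, d(l, l, c))) ⊗ h(c ⊗ d(l, c, b) ⊗ l, b ⊗ b ⊗ l, l) ⊗ h(d(c, l, l) ⊗ l ⊗ l, h(h(c, l, b), b ⊗ c ⊗ c ⊗ l, b ⊗ b ⊗ l ⊗ l), d(c ⊗ c ⊗ c ⊗ l, d(l, b, b), b ⊗ c)), l, b)
  Order the arguments:  b ⊗ c ⊗ d(b ⊗ d(h(b ⊗ b, b ⊗ c ⊗ c ⊗ l, l ⊗ l), d(l ⊗ l, c ⊗ c, b ⊗ b ⊗ l ⊗ l), h(d(b, b, b), b ⊗ c ⊗ l, d(l, l, c))) ⊗ h(c ⊗ d(l, c, b) ⊗ l, b ⊗ b ⊗ l, l) ⊗ h(d(c, l, l) ⊗ l ⊗ l, h(h(c, l, b), b ⊗ c ⊗ c ⊗ l, b ⊗ b ⊗ l ⊗ l), d(c ⊗ c ⊗ c ⊗ l, d(l, b, b), b ⊗ c)), l, b) ⊗ l
  Rebuild:  d(b ⊗ c ⊗ d(b ⊗ d(h(b ⊗ b, b ⊗ c ⊗ c ⊗ l, l ⊗ l), d(l ⊗ l, c ⊗ c, b ⊗ b ⊗ l ⊗ l), h(d(b, b, b), b ⊗ c ⊗ l, d(l, l, c))) ⊗ h(c ⊗ d(l, c, b) ⊗ l, b ⊗ b ⊗ l, l) ⊗ h(d(c, l, l) ⊗ l ⊗ l, h(h(c, l, b), b ⊗ c ⊗ c ⊗ l, b ⊗ b ⊗ l ⊗ l), d(c ⊗ c ⊗ c ⊗ l, d(l, b, b), b ⊗ c)), l, b) ⊗ l, b, l)
Right:  d(c ⊗ (d(b ⊗ ((h(l ⊗ (d(c, l, l) ⊗ l), h(h(c, l, b), c ⊗ c ⊗ b ⊗ l, (l ⊗ (l ⊗ b)) ⊗ b), d((c ⊗ l) ⊗ (c ⊗ c), d(l, b, b), c ⊗ b)) ⊗ h(c ⊗ (l ⊗ d(l, c, b)), b ⊗ (b ⊗ l), l)) ⊗ d(h(b ⊗ b, c ⊗ c ⊗ b ⊗ l, l ⊗ l), d(l ⊗ l, c ⊗ c, (l ⊗ l) ⊗ b ⊗ b), h((b ⊗ c) ⊗ l, d(b, b, b), d(l, l, c)))), l, b) ⊗ l) ⊗ b, b, l)
  Focus inside:  c ⊗ (d(b ⊗ ((h(l ⊗ (d(c, l, l) ⊗ l), h(h(c, l, b), c ⊗ c ⊗ b ⊗ l, (l ⊗ (l ⊗ b)) ⊗ b), d((c ⊗ l) ⊗ (c ⊗ c), d(l, b, b), c ⊗ b)) ⊗ h(c ⊗ (l ⊗ d(l, c, b)), b ⊗ (b ⊗ l), l)) ⊗ d(h(b ⊗ b, c ⊗ c ⊗ b ⊗ l, l ⊗ l), d(l ⊗ l, c ⊗ c, (l ⊗ l) ⊗ b ⊗ b), h((b ⊗ c) ⊗ l, d(b, b, b), d(l, l, c)))), l, b) ⊗ l) ⊗ b
  Flatten:  c ⊗ d(b ⊗ ((h(l ⊗ (d(c, l, l) ⊗ l), h(h(c, l, b), c ⊗ c ⊗ b ⊗ l, (l ⊗ (l ⊗ b)) ⊗ b), d((c ⊗ l) ⊗ (c ⊗ c), d(l, b, b), c ⊗ b)) ⊗ h(c ⊗ (l ⊗ d(l, c, b)), b ⊗ (b ⊗ l), l)) ⊗ d(h(b ⊗ b, c ⊗ c ⊗ b ⊗ l, l ⊗ l), d(l ⊗ l, c ⊗ c, (l ⊗ l) ⊗ b ⊗ b), h((b ⊗ c) ⊗ l, d(b, b, b), d(l, l, c)))), l, b) ⊗ l ⊗ b
  Canonicalize subterm:  d(b ⊗ ((h(l ⊗ (d(c, l, l) ⊗ l), h(h(c, l, b), c ⊗ c ⊗ b ⊗ l, (l ⊗ (l ⊗ b)) ⊗ b), d((c ⊗ l) ⊗ (c ⊗ c), d(l, b, b), c ⊗ b)) ⊗ h(c ⊗ (l ⊗ d(l, c, b)), b ⊗ (b ⊗ l), l)) ⊗ d(h(b ⊗ b, c ⊗ c ⊗ b ⊗ l, l ⊗ l), d(l ⊗ l, c ⊗ c, (l ⊗ l) ⊗ b ⊗ b), h((b ⊗ c) ⊗ l, d(b, b, b), d(l, l, c)))), l, b)  →  d(b ⊗ d(h(b ⊗ b, b ⊗ c ⊗ c ⊗ l, l ⊗ l), d(l ⊗ l, c ⊗ c, b ⊗ b ⊗ l ⊗ l), h(b ⊗ c ⊗ l, d(b, b, b), d(l, l, c))) ⊗ h(c ⊗ d(l, c, b) ⊗ l, b ⊗ b ⊗ l, l) ⊗ h(d(c, l, l) ⊗ l ⊗ l, h(h(c, l, b), b ⊗ c ⊗ c ⊗ l, b ⊗ b ⊗ l ⊗ l), d(c ⊗ c ⊗ c ⊗ l, d(l, b, b), b ⊗ c)), l, b)
  Sort arguments:  b ⊗ c ⊗ d(b ⊗ d(h(b ⊗ b, b ⊗ c ⊗ c ⊗ l, l ⊗ l), d(l ⊗ l, c ⊗ c, b ⊗ b ⊗ l ⊗ l), h(b ⊗ c ⊗ l, d(b, b, b), d(l, l, c))) ⊗ h(c ⊗ d(l, c, b) ⊗ l, b ⊗ b ⊗ l, l) ⊗ h(d(c, l, l) ⊗ l ⊗ l, h(h(c, l, b), b ⊗ c ⊗ c ⊗ l, b ⊗ b ⊗ l ⊗ l), d(c ⊗ c ⊗ c ⊗ l, d(l, b, b), b ⊗ c)), l, b) ⊗ l
  Reassemble:  d(b ⊗ c ⊗ d(b ⊗ d(h(b ⊗ b, b ⊗ c ⊗ c ⊗ l, l ⊗ l), d(l ⊗ l, c ⊗ c, b ⊗ b ⊗ l ⊗ l), h(b ⊗ c ⊗ l, d(b, b, b), d(l, l, c))) ⊗ h(c ⊗ d(l, c, b) ⊗ l, b ⊗ b ⊗ l, l) ⊗ h(d(c, l, l) ⊗ l ⊗ l, h(h(c, l, b), b ⊗ c ⊗ c ⊗ l, b ⊗ b ⊗ l ⊗ l), d(c ⊗ c ⊗ c ⊗ l, d(l, b, b), b ⊗ c)), l, b) ⊗ l, b, l)

Answer: no — d(b ⊗ c ⊗ d(b ⊗ d(h(b ⊗ b, b ⊗ c ⊗ c ⊗ l, l ⊗ l), d(l ⊗ l, c ⊗ c, b ⊗ b ⊗ l ⊗ l), h(d(b, b, b), b ⊗ c ⊗ l, d(l, l, c))) ⊗ h(c ⊗ d(l, c, b) ⊗ l, b ⊗ b ⊗ l, l) ⊗ h(d(c, l, l) ⊗ l ⊗ l, h(h(c, l, b), b ⊗ c ⊗ c ⊗ l, b ⊗ b ⊗ l ⊗ l), d(c ⊗ c ⊗ c ⊗ l, d(l, b, b), b ⊗ c)), l, b) ⊗ l, b, l) vs d(b ⊗ c ⊗ d(b ⊗ d(h(b ⊗ b, b ⊗ c ⊗ c ⊗ l, l ⊗ l), d(l ⊗ l, c ⊗ c, b ⊗ b ⊗ l ⊗ l), h(b ⊗ c ⊗ l, d(b, b, b), d(l, l, c))) ⊗ h(c ⊗ d(l, c, b) ⊗ l, b ⊗ b ⊗ l, l) ⊗ h(d(c, l, l) ⊗ l ⊗ l, h(h(c, l, b), b ⊗ c ⊗ c ⊗ l, b ⊗ b ⊗ l ⊗ l), d(c ⊗ c ⊗ c ⊗ l, d(l, b, b), b ⊗ c)), l, b) ⊗ l, b, l)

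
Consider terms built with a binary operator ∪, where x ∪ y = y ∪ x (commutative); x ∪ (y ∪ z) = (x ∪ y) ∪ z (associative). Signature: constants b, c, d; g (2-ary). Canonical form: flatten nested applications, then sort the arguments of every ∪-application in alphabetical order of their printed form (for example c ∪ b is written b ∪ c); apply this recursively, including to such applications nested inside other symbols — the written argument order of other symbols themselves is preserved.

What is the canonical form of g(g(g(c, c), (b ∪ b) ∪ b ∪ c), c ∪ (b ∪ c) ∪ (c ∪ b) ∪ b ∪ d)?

Answer: g(g(g(c, c), b ∪ b ∪ b ∪ c), b ∪ b ∪ b ∪ c ∪ c ∪ c ∪ d)

Derivation:
Focus inside:  c ∪ (b ∪ c) ∪ (c ∪ b) ∪ b ∪ d
Merge nested applications:  c ∪ b ∪ c ∪ c ∪ b ∪ b ∪ d
Order the arguments:  b ∪ b ∪ b ∪ c ∪ c ∪ c ∪ d
Reassemble:  g(g(g(c, c), b ∪ b ∪ b ∪ c), b ∪ b ∪ b ∪ c ∪ c ∪ c ∪ d)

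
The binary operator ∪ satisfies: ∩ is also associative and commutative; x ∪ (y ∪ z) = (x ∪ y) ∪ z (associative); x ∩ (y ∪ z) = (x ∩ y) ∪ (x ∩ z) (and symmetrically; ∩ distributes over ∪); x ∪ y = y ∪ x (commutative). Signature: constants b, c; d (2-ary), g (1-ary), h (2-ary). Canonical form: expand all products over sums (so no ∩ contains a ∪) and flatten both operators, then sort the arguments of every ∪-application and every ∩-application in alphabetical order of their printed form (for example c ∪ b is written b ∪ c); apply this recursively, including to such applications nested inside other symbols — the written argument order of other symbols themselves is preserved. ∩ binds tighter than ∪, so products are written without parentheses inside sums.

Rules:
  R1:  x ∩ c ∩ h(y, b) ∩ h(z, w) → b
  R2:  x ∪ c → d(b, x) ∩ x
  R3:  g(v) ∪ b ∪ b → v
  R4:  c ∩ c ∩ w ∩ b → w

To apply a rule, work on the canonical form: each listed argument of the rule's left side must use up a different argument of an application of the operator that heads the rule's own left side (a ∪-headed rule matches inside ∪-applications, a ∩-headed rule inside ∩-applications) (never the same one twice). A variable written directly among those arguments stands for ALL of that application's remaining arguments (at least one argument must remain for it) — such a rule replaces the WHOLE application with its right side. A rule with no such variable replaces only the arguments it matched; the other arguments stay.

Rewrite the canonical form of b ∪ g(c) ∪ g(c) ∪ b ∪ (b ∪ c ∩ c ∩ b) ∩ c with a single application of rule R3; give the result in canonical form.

Answer: b ∩ c ∪ b ∩ c ∩ c ∩ c ∪ c ∪ g(c)

Derivation:
Canonical form:  b ∪ b ∪ b ∩ c ∪ b ∩ c ∩ c ∩ c ∪ g(c) ∪ g(c)
Apply R3:  consuming b, b, g(c);  v := c
Result:  b ∩ c ∪ b ∩ c ∩ c ∩ c ∪ c ∪ g(c)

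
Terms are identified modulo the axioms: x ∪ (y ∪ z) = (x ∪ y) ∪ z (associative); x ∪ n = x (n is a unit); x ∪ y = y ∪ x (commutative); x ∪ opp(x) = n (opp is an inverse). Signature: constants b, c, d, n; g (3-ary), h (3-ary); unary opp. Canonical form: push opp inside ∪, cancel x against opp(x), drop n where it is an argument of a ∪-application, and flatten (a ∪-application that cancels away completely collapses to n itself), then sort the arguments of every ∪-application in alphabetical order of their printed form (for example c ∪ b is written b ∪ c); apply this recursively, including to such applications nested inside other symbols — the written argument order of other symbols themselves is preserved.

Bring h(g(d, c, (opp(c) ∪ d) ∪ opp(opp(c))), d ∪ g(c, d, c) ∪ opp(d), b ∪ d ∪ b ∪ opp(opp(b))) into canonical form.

Answer: h(g(d, c, d), g(c, d, c), b ∪ b ∪ b ∪ d)

Derivation:
Work inside:  d ∪ g(c, d, c) ∪ opp(d)
Inverses cancel:  d cancels
Combine occurrences:  g(c, d, c)
Reassemble:  h(g(d, c, d), g(c, d, c), b ∪ b ∪ b ∪ d)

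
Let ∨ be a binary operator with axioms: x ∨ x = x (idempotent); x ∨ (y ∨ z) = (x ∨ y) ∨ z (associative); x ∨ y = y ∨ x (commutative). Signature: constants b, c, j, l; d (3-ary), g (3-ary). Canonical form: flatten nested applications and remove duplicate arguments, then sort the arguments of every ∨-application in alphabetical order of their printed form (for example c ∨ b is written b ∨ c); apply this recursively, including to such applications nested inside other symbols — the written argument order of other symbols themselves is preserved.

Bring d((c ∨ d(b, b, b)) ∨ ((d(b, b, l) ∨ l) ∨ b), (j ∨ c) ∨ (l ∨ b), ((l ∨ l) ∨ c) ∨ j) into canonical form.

Descend into:  (c ∨ d(b, b, b)) ∨ ((d(b, b, l) ∨ l) ∨ b)
Merge nested applications:  c ∨ d(b, b, b) ∨ d(b, b, l) ∨ l ∨ b
Sort:  b ∨ c ∨ d(b, b, b) ∨ d(b, b, l) ∨ l
Reassemble:  d(b ∨ c ∨ d(b, b, b) ∨ d(b, b, l) ∨ l, b ∨ c ∨ j ∨ l, c ∨ j ∨ l)

Answer: d(b ∨ c ∨ d(b, b, b) ∨ d(b, b, l) ∨ l, b ∨ c ∨ j ∨ l, c ∨ j ∨ l)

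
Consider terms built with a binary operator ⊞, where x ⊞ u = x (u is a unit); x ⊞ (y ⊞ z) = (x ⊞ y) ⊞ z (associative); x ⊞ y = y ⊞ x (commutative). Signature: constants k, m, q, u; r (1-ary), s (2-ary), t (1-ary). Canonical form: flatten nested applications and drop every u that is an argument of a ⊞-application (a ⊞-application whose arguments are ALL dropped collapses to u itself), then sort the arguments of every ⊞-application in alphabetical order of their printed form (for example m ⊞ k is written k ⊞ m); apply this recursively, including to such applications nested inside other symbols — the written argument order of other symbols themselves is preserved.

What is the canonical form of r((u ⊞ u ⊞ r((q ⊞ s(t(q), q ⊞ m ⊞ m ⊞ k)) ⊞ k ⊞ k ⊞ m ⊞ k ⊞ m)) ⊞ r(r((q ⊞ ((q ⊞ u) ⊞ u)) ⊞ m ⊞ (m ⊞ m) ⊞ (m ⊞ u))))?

Answer: r(r(k ⊞ k ⊞ k ⊞ m ⊞ m ⊞ q ⊞ s(t(q), k ⊞ m ⊞ m ⊞ q)) ⊞ r(r(m ⊞ m ⊞ m ⊞ m ⊞ q ⊞ q)))

Derivation:
Descend into:  (u ⊞ u ⊞ r((q ⊞ s(t(q), q ⊞ m ⊞ m ⊞ k)) ⊞ k ⊞ k ⊞ m ⊞ k ⊞ m)) ⊞ r(r((q ⊞ ((q ⊞ u) ⊞ u)) ⊞ m ⊞ (m ⊞ m) ⊞ (m ⊞ u)))
Un-nest:  u ⊞ u ⊞ r((q ⊞ s(t(q), q ⊞ m ⊞ m ⊞ k)) ⊞ k ⊞ k ⊞ m ⊞ k ⊞ m) ⊞ r(r((q ⊞ ((q ⊞ u) ⊞ u)) ⊞ m ⊞ (m ⊞ m) ⊞ (m ⊞ u)))
Simplify inside:  r((q ⊞ s(t(q), q ⊞ m ⊞ m ⊞ k)) ⊞ k ⊞ k ⊞ m ⊞ k ⊞ m)  →  r(k ⊞ k ⊞ k ⊞ m ⊞ m ⊞ q ⊞ s(t(q), k ⊞ m ⊞ m ⊞ q))
Simplify inside:  r(r((q ⊞ ((q ⊞ u) ⊞ u)) ⊞ m ⊞ (m ⊞ m) ⊞ (m ⊞ u)))  →  r(r(m ⊞ m ⊞ m ⊞ m ⊞ q ⊞ q))
Unit:  drop u (×2)
Sort:  r(k ⊞ k ⊞ k ⊞ m ⊞ m ⊞ q ⊞ s(t(q), k ⊞ m ⊞ m ⊞ q)) ⊞ r(r(m ⊞ m ⊞ m ⊞ m ⊞ q ⊞ q))
Reassemble:  r(r(k ⊞ k ⊞ k ⊞ m ⊞ m ⊞ q ⊞ s(t(q), k ⊞ m ⊞ m ⊞ q)) ⊞ r(r(m ⊞ m ⊞ m ⊞ m ⊞ q ⊞ q)))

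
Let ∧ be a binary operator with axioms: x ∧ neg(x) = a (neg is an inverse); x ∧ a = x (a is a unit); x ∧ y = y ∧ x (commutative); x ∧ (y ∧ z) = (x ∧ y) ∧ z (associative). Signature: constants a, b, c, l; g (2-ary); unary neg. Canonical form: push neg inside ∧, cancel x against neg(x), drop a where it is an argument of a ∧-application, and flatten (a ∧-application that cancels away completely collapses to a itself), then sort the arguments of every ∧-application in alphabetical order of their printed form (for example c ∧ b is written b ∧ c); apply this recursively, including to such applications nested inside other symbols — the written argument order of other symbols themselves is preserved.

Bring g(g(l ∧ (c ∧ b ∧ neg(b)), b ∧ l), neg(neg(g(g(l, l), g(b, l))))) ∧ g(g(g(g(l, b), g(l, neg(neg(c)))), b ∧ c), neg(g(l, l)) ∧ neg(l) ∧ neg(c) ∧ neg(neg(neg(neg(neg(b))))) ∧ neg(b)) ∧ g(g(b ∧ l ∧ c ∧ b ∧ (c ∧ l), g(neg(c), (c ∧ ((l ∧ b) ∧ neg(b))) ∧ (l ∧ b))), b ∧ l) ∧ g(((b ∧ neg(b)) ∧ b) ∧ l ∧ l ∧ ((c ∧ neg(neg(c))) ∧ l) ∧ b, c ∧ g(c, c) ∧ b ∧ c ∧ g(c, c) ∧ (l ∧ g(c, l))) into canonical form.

Push neg inside:  distribute neg over ∧ and collapse double neg
Collect terms:  g(g(c ∧ l, b ∧ l), g(g(l, l), g(b, l))) ∧ g(g(g(g(l, b), g(l, c)), b ∧ c), neg(b) ∧ neg(b) ∧ neg(c) ∧ neg(g(l, l)) ∧ neg(l)) ∧ g(g(b ∧ b ∧ c ∧ c ∧ l ∧ l, g(neg(c), b ∧ c ∧ l ∧ l)), b ∧ l) ∧ g(b ∧ b ∧ c ∧ c ∧ l ∧ l ∧ l, b ∧ c ∧ c ∧ g(c, c) ∧ g(c, c) ∧ g(c, l) ∧ l)
Order the arguments:  g(b ∧ b ∧ c ∧ c ∧ l ∧ l ∧ l, b ∧ c ∧ c ∧ g(c, c) ∧ g(c, c) ∧ g(c, l) ∧ l) ∧ g(g(b ∧ b ∧ c ∧ c ∧ l ∧ l, g(neg(c), b ∧ c ∧ l ∧ l)), b ∧ l) ∧ g(g(c ∧ l, b ∧ l), g(g(l, l), g(b, l))) ∧ g(g(g(g(l, b), g(l, c)), b ∧ c), neg(b) ∧ neg(b) ∧ neg(c) ∧ neg(g(l, l)) ∧ neg(l))

Answer: g(b ∧ b ∧ c ∧ c ∧ l ∧ l ∧ l, b ∧ c ∧ c ∧ g(c, c) ∧ g(c, c) ∧ g(c, l) ∧ l) ∧ g(g(b ∧ b ∧ c ∧ c ∧ l ∧ l, g(neg(c), b ∧ c ∧ l ∧ l)), b ∧ l) ∧ g(g(c ∧ l, b ∧ l), g(g(l, l), g(b, l))) ∧ g(g(g(g(l, b), g(l, c)), b ∧ c), neg(b) ∧ neg(b) ∧ neg(c) ∧ neg(g(l, l)) ∧ neg(l))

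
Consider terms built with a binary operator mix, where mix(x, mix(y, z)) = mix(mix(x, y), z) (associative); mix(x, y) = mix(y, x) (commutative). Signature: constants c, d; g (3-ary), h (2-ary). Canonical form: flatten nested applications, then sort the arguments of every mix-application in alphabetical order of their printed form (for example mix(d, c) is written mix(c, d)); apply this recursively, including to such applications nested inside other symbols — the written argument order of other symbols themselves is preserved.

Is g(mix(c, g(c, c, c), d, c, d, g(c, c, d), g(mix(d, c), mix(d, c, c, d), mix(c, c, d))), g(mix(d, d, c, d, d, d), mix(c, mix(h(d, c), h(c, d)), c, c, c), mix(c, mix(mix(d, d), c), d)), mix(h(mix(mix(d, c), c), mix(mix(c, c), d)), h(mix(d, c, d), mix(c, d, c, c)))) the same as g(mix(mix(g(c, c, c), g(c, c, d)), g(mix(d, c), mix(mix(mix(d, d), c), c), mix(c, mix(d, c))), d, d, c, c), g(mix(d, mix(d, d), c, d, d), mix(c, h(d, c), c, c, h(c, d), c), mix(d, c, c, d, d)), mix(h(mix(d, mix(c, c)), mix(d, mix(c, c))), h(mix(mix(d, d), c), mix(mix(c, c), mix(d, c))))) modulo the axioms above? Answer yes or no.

Left:  g(mix(c, g(c, c, c), d, c, d, g(c, c, d), g(mix(d, c), mix(d, c, c, d), mix(c, c, d))), g(mix(d, d, c, d, d, d), mix(c, mix(h(d, c), h(c, d)), c, c, c), mix(c, mix(mix(d, d), c), d)), mix(h(mix(mix(d, c), c), mix(mix(c, c), d)), h(mix(d, c, d), mix(c, d, c, c))))
  Descend into:  mix(c, g(c, c, c), d, c, d, g(c, c, d), g(mix(d, c), mix(d, c, c, d), mix(c, c, d)))
  Inside:  g(mix(d, c), mix(d, c, c, d), mix(c, c, d))  →  g(mix(c, d), mix(c, c, d, d), mix(c, c, d))
  Order the arguments:  mix(c, c, d, d, g(c, c, c), g(c, c, d), g(mix(c, d), mix(c, c, d, d), mix(c, c, d)))
  Reassemble:  g(mix(c, c, d, d, g(c, c, c), g(c, c, d), g(mix(c, d), mix(c, c, d, d), mix(c, c, d))), g(mix(c, d, d, d, d, d), mix(c, c, c, c, h(c, d), h(d, c)), mix(c, c, d, d, d)), mix(h(mix(c, c, d), mix(c, c, d)), h(mix(c, d, d), mix(c, c, c, d))))
Right:  g(mix(mix(g(c, c, c), g(c, c, d)), g(mix(d, c), mix(mix(mix(d, d), c), c), mix(c, mix(d, c))), d, d, c, c), g(mix(d, mix(d, d), c, d, d), mix(c, h(d, c), c, c, h(c, d), c), mix(d, c, c, d, d)), mix(h(mix(d, mix(c, c)), mix(d, mix(c, c))), h(mix(mix(d, d), c), mix(mix(c, c), mix(d, c)))))
  Focus inside:  mix(mix(g(c, c, c), g(c, c, d)), g(mix(d, c), mix(mix(mix(d, d), c), c), mix(c, mix(d, c))), d, d, c, c)
  Flatten:  mix(g(c, c, c), g(c, c, d), g(mix(d, c), mix(mix(mix(d, d), c), c), mix(c, mix(d, c))), d, d, c, c)
  Simplify inside:  g(mix(d, c), mix(mix(mix(d, d), c), c), mix(c, mix(d, c)))  →  g(mix(c, d), mix(c, c, d, d), mix(c, c, d))
  Sort arguments:  mix(c, c, d, d, g(c, c, c), g(c, c, d), g(mix(c, d), mix(c, c, d, d), mix(c, c, d)))
  Reassemble:  g(mix(c, c, d, d, g(c, c, c), g(c, c, d), g(mix(c, d), mix(c, c, d, d), mix(c, c, d))), g(mix(c, d, d, d, d, d), mix(c, c, c, c, h(c, d), h(d, c)), mix(c, c, d, d, d)), mix(h(mix(c, c, d), mix(c, c, d)), h(mix(c, d, d), mix(c, c, c, d))))

Answer: yes — both canonical forms are g(mix(c, c, d, d, g(c, c, c), g(c, c, d), g(mix(c, d), mix(c, c, d, d), mix(c, c, d))), g(mix(c, d, d, d, d, d), mix(c, c, c, c, h(c, d), h(d, c)), mix(c, c, d, d, d)), mix(h(mix(c, c, d), mix(c, c, d)), h(mix(c, d, d), mix(c, c, c, d))))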